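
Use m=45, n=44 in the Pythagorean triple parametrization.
(89, 3960, 3961)

Euclid's formula: a = m² - n², b = 2mn, c = m² + n²
m = 45, n = 44
a = 45² - 44² = 2025 - 1936 = 89
b = 2 × 45 × 44 = 3960
c = 45² + 44² = 2025 + 1936 = 3961
Verification: 89² + 3960² = 7921 + 15681600 = 15689521 = 3961² ✓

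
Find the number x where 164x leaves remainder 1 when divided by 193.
173

gcd(164, 193) = 1, so the inverse exists.
Extended Euclidean algorithm on (193, 164):
193 = 1 × 164 + 29  ⟹  29 = (1)·193 + (-1)·164
164 = 5 × 29 + 19  ⟹  19 = (-5)·193 + (6)·164
29 = 1 × 19 + 10  ⟹  10 = (6)·193 + (-7)·164
19 = 1 × 10 + 9  ⟹  9 = (-11)·193 + (13)·164
10 = 1 × 9 + 1  ⟹  1 = (17)·193 + (-20)·164
So (-20)·164 ≡ 1 (mod 193), i.e. 164^(-1) ≡ -20 ≡ 173 (mod 193).
Check: 164 × 173 = 28372 ≡ 1 (mod 193)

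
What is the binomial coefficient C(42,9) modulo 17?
0

Using Lucas' theorem:
Write n=42 and k=9 in base 17:
n in base 17: [2, 8]
k in base 17: [0, 9]
C(42,9) mod 17 = ∏ C(n_i, k_i) mod 17
Digit binomials (mod 17): C(2,0) = 1; C(8,9) = 0 (k_i > n_i)
Product: 1 × 0 = 0 ≡ 0 (mod 17)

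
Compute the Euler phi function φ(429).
240

429 = 3 × 11 × 13
φ(n) = n × ∏(1 - 1/p) for each prime p dividing n
φ(429) = 429 × (1 - 1/3) × (1 - 1/11) × (1 - 1/13) = 240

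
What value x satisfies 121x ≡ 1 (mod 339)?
325

gcd(121, 339) = 1, so the inverse exists.
Extended Euclidean algorithm on (339, 121):
339 = 2 × 121 + 97  ⟹  97 = (1)·339 + (-2)·121
121 = 1 × 97 + 24  ⟹  24 = (-1)·339 + (3)·121
97 = 4 × 24 + 1  ⟹  1 = (5)·339 + (-14)·121
So (-14)·121 ≡ 1 (mod 339), i.e. 121^(-1) ≡ -14 ≡ 325 (mod 339).
Check: 121 × 325 = 39325 ≡ 1 (mod 339)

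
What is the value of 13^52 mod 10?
1

Repeated squaring. Binary of 52 = 110100.
13^1 ≡ 3 (mod 10); 13^2 ≡ 9 (mod 10); 13^4 ≡ 1 (mod 10); 13^8 ≡ 1 (mod 10); 13^16 ≡ 1 (mod 10); 13^32 ≡ 1 (mod 10)
13^52 = 13^4 × 13^16 × 13^32 ≡ 1 (mod 10)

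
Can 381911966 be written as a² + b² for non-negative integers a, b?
Not possible

Factorization: 381911966 = 2 × 41 × 167^3
By Fermat: n is sum of two squares iff every prime p ≡ 3 (mod 4) appears to even power.
Prime(s) ≡ 3 (mod 4) with odd exponent: [(167, 3)]
Therefore 381911966 cannot be expressed as a² + b².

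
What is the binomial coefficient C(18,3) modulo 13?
10

Using Lucas' theorem:
Write n=18 and k=3 in base 13:
n in base 13: [1, 5]
k in base 13: [0, 3]
C(18,3) mod 13 = ∏ C(n_i, k_i) mod 13
Digit binomials (mod 13): C(1,0) = 1; C(5,3) = 10
Product: 1 × 10 = 10 ≡ 10 (mod 13)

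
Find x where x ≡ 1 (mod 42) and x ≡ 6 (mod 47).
1933

Using Chinese Remainder Theorem:
M = 42 × 47 = 1974
M1 = 47, M2 = 42
y1 = 47^(-1) mod 42 = 17
y2 = 42^(-1) mod 47 = 28
x = (1×47×17 + 6×42×28) mod 1974 = 1933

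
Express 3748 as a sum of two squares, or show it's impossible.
38² + 48² (a=38, b=48)

Factorization: 3748 = 2^2 × 937
By Fermat: n is sum of two squares iff every prime p ≡ 3 (mod 4) appears to even power.
All primes ≡ 3 (mod 4) appear to even power.
Search a = 0, 1, 2, … for 3748 - a² a perfect square: first hit at a = 38: 3748 - 1444 = 2304 = 48².
3748 = 38² + 48² = 1444 + 2304 ✓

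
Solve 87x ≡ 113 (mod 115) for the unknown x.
x ≡ 74 (mod 115)

gcd(87, 115) = 1, which divides 113, so solutions exist.
Find 87^(-1) mod 115 by the extended Euclidean algorithm:
115 = 1 × 87 + 28  ⟹  28 = (1)·115 + (-1)·87
87 = 3 × 28 + 3  ⟹  3 = (-3)·115 + (4)·87
28 = 9 × 3 + 1  ⟹  1 = (28)·115 + (-37)·87
So (-37)·87 ≡ 1 (mod 115), i.e. 87^(-1) ≡ -37 ≡ 78 (mod 115).
x ≡ 78 × 113 = 8814 ≡ 74 (mod 115).
Check: 87 × 74 = 6438 ≡ 113 (mod 115).
Unique solution: x ≡ 74 (mod 115)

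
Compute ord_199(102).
99

199 is prime, so ord(102) divides φ(199) = 198.
Divisors of 198: 1, 2, 3, 6, 9, 11, 18, 22, 33, 66, 99, 198.
Repeated squaring: 102^1 ≡ 102, 102^2 ≡ 56, 102^4 ≡ 151, 102^8 ≡ 115, 102^16 ≡ 91, 102^32 ≡ 122, 102^64 ≡ 158, 102^128 ≡ 89 (mod 199).
Test 102^d mod 199 for each divisor d in increasing order:
102^1 ≡ 102
102^2 ≡ 56
102^3 = 102^2·102^1 ≡ 140
102^6 = 102^4·102^2 ≡ 98
102^9 = 102^8·102^1 ≡ 188
102^11 = 102^8·102^2·102^1 ≡ 180
102^18 = 102^16·102^2 ≡ 121
102^22 = 102^16·102^4·102^2 ≡ 162
102^33 = 102^32·102^1 ≡ 106
102^66 = 102^64·102^2 ≡ 92
102^99 = 102^64·102^32·102^2·102^1 ≡ 1  ← first divisor giving 1
The order is 99.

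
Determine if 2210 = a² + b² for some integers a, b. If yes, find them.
1² + 47² (a=1, b=47)

Factorization: 2210 = 2 × 5 × 13 × 17
By Fermat: n is sum of two squares iff every prime p ≡ 3 (mod 4) appears to even power.
All primes ≡ 3 (mod 4) appear to even power.
Search a = 0, 1, 2, … for 2210 - a² a perfect square: first hit at a = 1: 2210 - 1 = 2209 = 47².
2210 = 1² + 47² = 1 + 2209 ✓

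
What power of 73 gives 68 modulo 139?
67

Baby-step giant-step with step n = ⌈√139⌉ = 12.
Baby steps 73^j mod 139 (j:value) for j=0..11: 0:1, 1:73, 2:47, 3:95, 4:124, 5:17, 6:129, 7:104, 8:86, 9:23, 10:11, 11:108.
Giant-step multiplier: 73^(-12) ≡ 73^(138-12) = 73^126 ≡ 57 (mod 139).
Giant steps γ_i = 68·57^i mod 139: γ_0=68, γ_1=123, γ_2=61, γ_3=2, γ_4=114, γ_5=104 (in table at j=7).
x = i·n + j = 5·12 + 7 = 67.
Check: 73^67 ≡ 68 (mod 139).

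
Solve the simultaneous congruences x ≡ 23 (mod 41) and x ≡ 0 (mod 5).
105

Using Chinese Remainder Theorem:
M = 41 × 5 = 205
M1 = 5, M2 = 41
y1 = 5^(-1) mod 41 = 33
y2 = 41^(-1) mod 5 = 1
x = (23×5×33 + 0×41×1) mod 205 = 105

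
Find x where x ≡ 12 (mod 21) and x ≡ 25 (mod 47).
495

Using Chinese Remainder Theorem:
M = 21 × 47 = 987
M1 = 47, M2 = 21
y1 = 47^(-1) mod 21 = 17
y2 = 21^(-1) mod 47 = 9
x = (12×47×17 + 25×21×9) mod 987 = 495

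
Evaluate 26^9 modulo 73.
51

Repeated squaring. Binary of 9 = 1001.
26^1 ≡ 26 (mod 73); 26^2 ≡ 19 (mod 73); 26^4 ≡ 69 (mod 73); 26^8 ≡ 16 (mod 73)
26^9 = 26^1 × 26^8 ≡ 51 (mod 73)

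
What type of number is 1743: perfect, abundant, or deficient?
deficient

Proper divisors of 1743: sum = 1 + 3 + 7 + 21 + 83 + 249 + 581 = 945
Since 945 < 1743, 1743 is deficient.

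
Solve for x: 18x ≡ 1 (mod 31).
19

gcd(18, 31) = 1, so the inverse exists.
Extended Euclidean algorithm on (31, 18):
31 = 1 × 18 + 13  ⟹  13 = (1)·31 + (-1)·18
18 = 1 × 13 + 5  ⟹  5 = (-1)·31 + (2)·18
13 = 2 × 5 + 3  ⟹  3 = (3)·31 + (-5)·18
5 = 1 × 3 + 2  ⟹  2 = (-4)·31 + (7)·18
3 = 1 × 2 + 1  ⟹  1 = (7)·31 + (-12)·18
So (-12)·18 ≡ 1 (mod 31), i.e. 18^(-1) ≡ -12 ≡ 19 (mod 31).
Check: 18 × 19 = 342 ≡ 1 (mod 31)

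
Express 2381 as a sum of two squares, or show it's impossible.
34² + 35² (a=34, b=35)

Factorization: 2381 = 2381
By Fermat: n is sum of two squares iff every prime p ≡ 3 (mod 4) appears to even power.
All primes ≡ 3 (mod 4) appear to even power.
Search a = 0, 1, 2, … for 2381 - a² a perfect square: first hit at a = 34: 2381 - 1156 = 1225 = 35².
2381 = 34² + 35² = 1156 + 1225 ✓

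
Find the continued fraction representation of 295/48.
[6; 6, 1, 6]

Euclidean algorithm steps:
295 = 6 × 48 + 7
48 = 6 × 7 + 6
7 = 1 × 6 + 1
6 = 6 × 1 + 0
Continued fraction: [6; 6, 1, 6]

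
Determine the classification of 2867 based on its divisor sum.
deficient

Proper divisors of 2867: sum = 1 + 47 + 61 = 109
Since 109 < 2867, 2867 is deficient.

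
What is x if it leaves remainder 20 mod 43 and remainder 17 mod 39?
407

Using Chinese Remainder Theorem:
M = 43 × 39 = 1677
M1 = 39, M2 = 43
y1 = 39^(-1) mod 43 = 32
y2 = 43^(-1) mod 39 = 10
x = (20×39×32 + 17×43×10) mod 1677 = 407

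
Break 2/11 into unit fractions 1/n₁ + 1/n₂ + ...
1/6 + 1/66

Greedy algorithm:
2/11: ceiling(11/2) = 6, use 1/6
1/66: ceiling(66/1) = 66, use 1/66
Result: 2/11 = 1/6 + 1/66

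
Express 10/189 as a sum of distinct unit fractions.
1/19 + 1/3591

Greedy algorithm:
10/189: ceiling(189/10) = 19, use 1/19
1/3591: ceiling(3591/1) = 3591, use 1/3591
Result: 10/189 = 1/19 + 1/3591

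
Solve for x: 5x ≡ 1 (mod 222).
89

gcd(5, 222) = 1, so the inverse exists.
Extended Euclidean algorithm on (222, 5):
222 = 44 × 5 + 2  ⟹  2 = (1)·222 + (-44)·5
5 = 2 × 2 + 1  ⟹  1 = (-2)·222 + (89)·5
So (89)·5 ≡ 1 (mod 222), i.e. 5^(-1) ≡ 89 (mod 222).
Check: 5 × 89 = 445 ≡ 1 (mod 222)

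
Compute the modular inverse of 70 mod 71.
70

gcd(70, 71) = 1, so the inverse exists.
Extended Euclidean algorithm on (71, 70):
71 = 1 × 70 + 1  ⟹  1 = (1)·71 + (-1)·70
So (-1)·70 ≡ 1 (mod 71), i.e. 70^(-1) ≡ -1 ≡ 70 (mod 71).
Check: 70 × 70 = 4900 ≡ 1 (mod 71)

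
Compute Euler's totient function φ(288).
96

288 = 2^5 × 3^2
φ(n) = n × ∏(1 - 1/p) for each prime p dividing n
φ(288) = 288 × (1 - 1/2) × (1 - 1/3) = 96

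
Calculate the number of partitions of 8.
22

p(n) counts ways to write n as a sum of positive integers (order ignored).
Examples: 8; 7 + 1; 6 + 2; 6 + 1 + 1; 5 + 3; ... (22 total)
p(8) = 22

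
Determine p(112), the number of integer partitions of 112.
761002156

p(n) counts ways to write n as a sum of positive integers (order ignored).
Euler's pentagonal recurrence: p(k) = p(k-1) + p(k-2) - p(k-5) - p(k-7) + p(k-12) + p(k-15) - ... (offsets j(3j∓1)/2, signs ++--, p(0)=1, p(<0)=0).
DP table for k = 0..111: p(0)=1, p(1)=1, p(2)=2, p(3)=3, p(4)=5, p(5)=7, p(6)=11, p(7)=15, p(8)=22, p(9)=30, p(10)=42, p(11)=56, p(12)=77, p(13)=101, p(14)=135, p(15)=176, p(16)=231, p(17)=297, p(18)=385, p(19)=490, p(20)=627, p(21)=792, p(22)=1002, p(23)=1255, p(24)=1575, p(25)=1958, p(26)=2436, p(27)=3010, p(28)=3718, p(29)=4565, p(30)=5604, p(31)=6842, p(32)=8349, p(33)=10143, p(34)=12310, p(35)=14883, p(36)=17977, p(37)=21637, p(38)=26015, p(39)=31185, p(40)=37338, p(41)=44583, p(42)=53174, p(43)=63261, p(44)=75175, p(45)=89134, p(46)=105558, p(47)=124754, p(48)=147273, p(49)=173525, p(50)=204226, p(51)=239943, p(52)=281589, p(53)=329931, p(54)=386155, p(55)=451276, p(56)=526823, p(57)=614154, p(58)=715220, p(59)=831820, p(60)=966467, p(61)=1121505, p(62)=1300156, p(63)=1505499, p(64)=1741630, p(65)=2012558, p(66)=2323520, p(67)=2679689, p(68)=3087735, p(69)=3554345, p(70)=4087968, p(71)=4697205, p(72)=5392783, p(73)=6185689, p(74)=7089500, p(75)=8118264, p(76)=9289091, p(77)=10619863, p(78)=12132164, p(79)=13848650, p(80)=15796476, p(81)=18004327, p(82)=20506255, p(83)=23338469, p(84)=26543660, p(85)=30167357, p(86)=34262962, p(87)=38887673, p(88)=44108109, p(89)=49995925, p(90)=56634173, p(91)=64112359, p(92)=72533807, p(93)=82010177, p(94)=92669720, p(95)=104651419, p(96)=118114304, p(97)=133230930, p(98)=150198136, p(99)=169229875, p(100)=190569292, p(101)=214481126, p(102)=241265379, p(103)=271248950, p(104)=304801365, p(105)=342325709, p(106)=384276336, p(107)=431149389, p(108)=483502844, p(109)=541946240, p(110)=607163746, p(111)=679903203.
Final step: p(112) = p(111) + p(110) - p(107) - p(105) + p(100) + p(97) - p(90) - p(86) + p(77) + p(72) - p(61) - p(55) + p(42) + p(35) - p(20) - p(12)
= 679903203 + 607163746 - 431149389 - 342325709 + 190569292 + 133230930 - 56634173 - 34262962 + 10619863 + 5392783 - 1121505 - 451276 + 53174 + 14883 - 627 - 77
= 761002156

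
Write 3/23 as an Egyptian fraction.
1/8 + 1/184

Greedy algorithm:
3/23: ceiling(23/3) = 8, use 1/8
1/184: ceiling(184/1) = 184, use 1/184
Result: 3/23 = 1/8 + 1/184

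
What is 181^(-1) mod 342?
325

gcd(181, 342) = 1, so the inverse exists.
Extended Euclidean algorithm on (342, 181):
342 = 1 × 181 + 161  ⟹  161 = (1)·342 + (-1)·181
181 = 1 × 161 + 20  ⟹  20 = (-1)·342 + (2)·181
161 = 8 × 20 + 1  ⟹  1 = (9)·342 + (-17)·181
So (-17)·181 ≡ 1 (mod 342), i.e. 181^(-1) ≡ -17 ≡ 325 (mod 342).
Check: 181 × 325 = 58825 ≡ 1 (mod 342)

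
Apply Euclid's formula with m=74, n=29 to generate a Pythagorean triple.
(4635, 4292, 6317)

Euclid's formula: a = m² - n², b = 2mn, c = m² + n²
m = 74, n = 29
a = 74² - 29² = 5476 - 841 = 4635
b = 2 × 74 × 29 = 4292
c = 74² + 29² = 5476 + 841 = 6317
Verification: 4635² + 4292² = 21483225 + 18421264 = 39904489 = 6317² ✓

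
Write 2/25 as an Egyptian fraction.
1/13 + 1/325

Greedy algorithm:
2/25: ceiling(25/2) = 13, use 1/13
1/325: ceiling(325/1) = 325, use 1/325
Result: 2/25 = 1/13 + 1/325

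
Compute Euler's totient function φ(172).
84

172 = 2^2 × 43
φ(n) = n × ∏(1 - 1/p) for each prime p dividing n
φ(172) = 172 × (1 - 1/2) × (1 - 1/43) = 84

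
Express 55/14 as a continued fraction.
[3; 1, 13]

Euclidean algorithm steps:
55 = 3 × 14 + 13
14 = 1 × 13 + 1
13 = 13 × 1 + 0
Continued fraction: [3; 1, 13]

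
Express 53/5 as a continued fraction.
[10; 1, 1, 2]

Euclidean algorithm steps:
53 = 10 × 5 + 3
5 = 1 × 3 + 2
3 = 1 × 2 + 1
2 = 2 × 1 + 0
Continued fraction: [10; 1, 1, 2]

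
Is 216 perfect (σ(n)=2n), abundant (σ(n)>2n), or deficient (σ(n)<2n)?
abundant

Proper divisors of 216: sum = 1 + 2 + 3 + 4 + 6 + 8 + 9 + 12 + 18 + 24 + 27 + 36 + 54 + 72 + 108 = 384
Since 384 > 216, 216 is abundant.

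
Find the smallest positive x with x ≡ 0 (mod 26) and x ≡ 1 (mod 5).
26

Using Chinese Remainder Theorem:
M = 26 × 5 = 130
M1 = 5, M2 = 26
y1 = 5^(-1) mod 26 = 21
y2 = 26^(-1) mod 5 = 1
x = (0×5×21 + 1×26×1) mod 130 = 26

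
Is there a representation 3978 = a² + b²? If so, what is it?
3² + 63² (a=3, b=63)

Factorization: 3978 = 2 × 3^2 × 13 × 17
By Fermat: n is sum of two squares iff every prime p ≡ 3 (mod 4) appears to even power.
All primes ≡ 3 (mod 4) appear to even power.
Search a = 0, 1, 2, … for 3978 - a² a perfect square: first hit at a = 3: 3978 - 9 = 3969 = 63².
3978 = 3² + 63² = 9 + 3969 ✓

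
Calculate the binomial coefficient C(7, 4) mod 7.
0

Using Lucas' theorem:
Write n=7 and k=4 in base 7:
n in base 7: [1, 0]
k in base 7: [0, 4]
C(7,4) mod 7 = ∏ C(n_i, k_i) mod 7
Digit binomials (mod 7): C(1,0) = 1; C(0,4) = 0 (k_i > n_i)
Product: 1 × 0 = 0 ≡ 0 (mod 7)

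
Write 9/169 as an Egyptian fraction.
1/19 + 1/1606 + 1/5156866

Greedy algorithm:
9/169: ceiling(169/9) = 19, use 1/19
2/3211: ceiling(3211/2) = 1606, use 1/1606
1/5156866: ceiling(5156866/1) = 5156866, use 1/5156866
Result: 9/169 = 1/19 + 1/1606 + 1/5156866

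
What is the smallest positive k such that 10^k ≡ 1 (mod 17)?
16

17 is prime, so ord(10) divides φ(17) = 16.
Divisors of 16: 1, 2, 4, 8, 16.
Repeated squaring: 10^1 ≡ 10, 10^2 ≡ 15, 10^4 ≡ 4, 10^8 ≡ 16, 10^16 ≡ 1 (mod 17).
Test 10^d mod 17 for each divisor d in increasing order:
10^1 ≡ 10
10^2 ≡ 15
10^4 ≡ 4
10^8 ≡ 16
10^16 ≡ 1  ← first divisor giving 1
The order is 16.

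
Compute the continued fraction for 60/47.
[1; 3, 1, 1, 1, 1, 2]

Euclidean algorithm steps:
60 = 1 × 47 + 13
47 = 3 × 13 + 8
13 = 1 × 8 + 5
8 = 1 × 5 + 3
5 = 1 × 3 + 2
3 = 1 × 2 + 1
2 = 2 × 1 + 0
Continued fraction: [1; 3, 1, 1, 1, 1, 2]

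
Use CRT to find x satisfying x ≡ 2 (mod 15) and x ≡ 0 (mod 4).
32

Using Chinese Remainder Theorem:
M = 15 × 4 = 60
M1 = 4, M2 = 15
y1 = 4^(-1) mod 15 = 4
y2 = 15^(-1) mod 4 = 3
x = (2×4×4 + 0×15×3) mod 60 = 32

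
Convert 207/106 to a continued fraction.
[1; 1, 20, 5]

Euclidean algorithm steps:
207 = 1 × 106 + 101
106 = 1 × 101 + 5
101 = 20 × 5 + 1
5 = 5 × 1 + 0
Continued fraction: [1; 1, 20, 5]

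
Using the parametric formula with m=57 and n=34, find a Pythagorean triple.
(2093, 3876, 4405)

Euclid's formula: a = m² - n², b = 2mn, c = m² + n²
m = 57, n = 34
a = 57² - 34² = 3249 - 1156 = 2093
b = 2 × 57 × 34 = 3876
c = 57² + 34² = 3249 + 1156 = 4405
Verification: 2093² + 3876² = 4380649 + 15023376 = 19404025 = 4405² ✓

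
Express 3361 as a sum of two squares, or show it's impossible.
15² + 56² (a=15, b=56)

Factorization: 3361 = 3361
By Fermat: n is sum of two squares iff every prime p ≡ 3 (mod 4) appears to even power.
All primes ≡ 3 (mod 4) appear to even power.
Search a = 0, 1, 2, … for 3361 - a² a perfect square: first hit at a = 15: 3361 - 225 = 3136 = 56².
3361 = 15² + 56² = 225 + 3136 ✓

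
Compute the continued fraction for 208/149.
[1; 2, 1, 1, 9, 3]

Euclidean algorithm steps:
208 = 1 × 149 + 59
149 = 2 × 59 + 31
59 = 1 × 31 + 28
31 = 1 × 28 + 3
28 = 9 × 3 + 1
3 = 3 × 1 + 0
Continued fraction: [1; 2, 1, 1, 9, 3]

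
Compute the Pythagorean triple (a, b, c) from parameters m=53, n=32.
(1785, 3392, 3833)

Euclid's formula: a = m² - n², b = 2mn, c = m² + n²
m = 53, n = 32
a = 53² - 32² = 2809 - 1024 = 1785
b = 2 × 53 × 32 = 3392
c = 53² + 32² = 2809 + 1024 = 3833
Verification: 1785² + 3392² = 3186225 + 11505664 = 14691889 = 3833² ✓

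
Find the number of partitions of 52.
281589

p(n) counts ways to write n as a sum of positive integers (order ignored).
Euler's pentagonal recurrence: p(k) = p(k-1) + p(k-2) - p(k-5) - p(k-7) + p(k-12) + p(k-15) - ... (offsets j(3j∓1)/2, signs ++--, p(0)=1, p(<0)=0).
DP table for k = 0..51: p(0)=1, p(1)=1, p(2)=2, p(3)=3, p(4)=5, p(5)=7, p(6)=11, p(7)=15, p(8)=22, p(9)=30, p(10)=42, p(11)=56, p(12)=77, p(13)=101, p(14)=135, p(15)=176, p(16)=231, p(17)=297, p(18)=385, p(19)=490, p(20)=627, p(21)=792, p(22)=1002, p(23)=1255, p(24)=1575, p(25)=1958, p(26)=2436, p(27)=3010, p(28)=3718, p(29)=4565, p(30)=5604, p(31)=6842, p(32)=8349, p(33)=10143, p(34)=12310, p(35)=14883, p(36)=17977, p(37)=21637, p(38)=26015, p(39)=31185, p(40)=37338, p(41)=44583, p(42)=53174, p(43)=63261, p(44)=75175, p(45)=89134, p(46)=105558, p(47)=124754, p(48)=147273, p(49)=173525, p(50)=204226, p(51)=239943.
Final step: p(52) = p(51) + p(50) - p(47) - p(45) + p(40) + p(37) - p(30) - p(26) + p(17) + p(12) - p(1)
= 239943 + 204226 - 124754 - 89134 + 37338 + 21637 - 5604 - 2436 + 297 + 77 - 1
= 281589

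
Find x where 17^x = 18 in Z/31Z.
8

Baby-step giant-step with step n = ⌈√31⌉ = 6.
Baby steps 17^j mod 31 (j:value) for j=0..5: 0:1, 1:17, 2:10, 3:15, 4:7, 5:26.
Giant-step multiplier: 17^(-6) ≡ 17^(30-6) = 17^24 ≡ 4 (mod 31).
Giant steps γ_i = 18·4^i mod 31: γ_0=18, γ_1=10 (in table at j=2).
x = i·n + j = 1·6 + 2 = 8.
Check: 17^8 ≡ 18 (mod 31).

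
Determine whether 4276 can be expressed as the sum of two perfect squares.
26² + 60² (a=26, b=60)

Factorization: 4276 = 2^2 × 1069
By Fermat: n is sum of two squares iff every prime p ≡ 3 (mod 4) appears to even power.
All primes ≡ 3 (mod 4) appear to even power.
Search a = 0, 1, 2, … for 4276 - a² a perfect square: first hit at a = 26: 4276 - 676 = 3600 = 60².
4276 = 26² + 60² = 676 + 3600 ✓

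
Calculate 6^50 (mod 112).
64

Repeated squaring. Binary of 50 = 110010.
6^1 ≡ 6 (mod 112); 6^2 ≡ 36 (mod 112); 6^4 ≡ 64 (mod 112); 6^8 ≡ 64 (mod 112); 6^16 ≡ 64 (mod 112); 6^32 ≡ 64 (mod 112)
6^50 = 6^2 × 6^16 × 6^32 ≡ 64 (mod 112)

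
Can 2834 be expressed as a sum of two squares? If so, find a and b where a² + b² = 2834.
5² + 53² (a=5, b=53)

Factorization: 2834 = 2 × 13 × 109
By Fermat: n is sum of two squares iff every prime p ≡ 3 (mod 4) appears to even power.
All primes ≡ 3 (mod 4) appear to even power.
Search a = 0, 1, 2, … for 2834 - a² a perfect square: first hit at a = 5: 2834 - 25 = 2809 = 53².
2834 = 5² + 53² = 25 + 2809 ✓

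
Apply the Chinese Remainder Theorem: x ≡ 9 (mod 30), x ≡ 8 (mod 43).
309

Using Chinese Remainder Theorem:
M = 30 × 43 = 1290
M1 = 43, M2 = 30
y1 = 43^(-1) mod 30 = 7
y2 = 30^(-1) mod 43 = 33
x = (9×43×7 + 8×30×33) mod 1290 = 309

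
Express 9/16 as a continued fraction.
[0; 1, 1, 3, 2]

Euclidean algorithm steps:
9 = 0 × 16 + 9
16 = 1 × 9 + 7
9 = 1 × 7 + 2
7 = 3 × 2 + 1
2 = 2 × 1 + 0
Continued fraction: [0; 1, 1, 3, 2]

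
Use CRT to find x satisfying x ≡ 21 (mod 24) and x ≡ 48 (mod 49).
1077

Using Chinese Remainder Theorem:
M = 24 × 49 = 1176
M1 = 49, M2 = 24
y1 = 49^(-1) mod 24 = 1
y2 = 24^(-1) mod 49 = 47
x = (21×49×1 + 48×24×47) mod 1176 = 1077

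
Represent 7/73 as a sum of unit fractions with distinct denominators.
1/11 + 1/201 + 1/161403

Greedy algorithm:
7/73: ceiling(73/7) = 11, use 1/11
4/803: ceiling(803/4) = 201, use 1/201
1/161403: ceiling(161403/1) = 161403, use 1/161403
Result: 7/73 = 1/11 + 1/201 + 1/161403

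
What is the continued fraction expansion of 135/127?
[1; 15, 1, 7]

Euclidean algorithm steps:
135 = 1 × 127 + 8
127 = 15 × 8 + 7
8 = 1 × 7 + 1
7 = 7 × 1 + 0
Continued fraction: [1; 15, 1, 7]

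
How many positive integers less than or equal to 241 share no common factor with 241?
240

241 = 241
φ(n) = n × ∏(1 - 1/p) for each prime p dividing n
φ(241) = 241 × (1 - 1/241) = 240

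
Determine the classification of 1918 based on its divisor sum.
deficient

Proper divisors of 1918: sum = 1 + 2 + 7 + 14 + 137 + 274 + 959 = 1394
Since 1394 < 1918, 1918 is deficient.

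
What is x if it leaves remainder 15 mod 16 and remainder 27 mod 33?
159

Using Chinese Remainder Theorem:
M = 16 × 33 = 528
M1 = 33, M2 = 16
y1 = 33^(-1) mod 16 = 1
y2 = 16^(-1) mod 33 = 31
x = (15×33×1 + 27×16×31) mod 528 = 159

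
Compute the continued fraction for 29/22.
[1; 3, 7]

Euclidean algorithm steps:
29 = 1 × 22 + 7
22 = 3 × 7 + 1
7 = 7 × 1 + 0
Continued fraction: [1; 3, 7]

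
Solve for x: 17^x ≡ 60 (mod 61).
30

Baby-step giant-step with step n = ⌈√61⌉ = 8.
Baby steps 17^j mod 61 (j:value) for j=0..7: 0:1, 1:17, 2:45, 3:33, 4:12, 5:21, 6:52, 7:30.
Giant-step multiplier: 17^(-8) ≡ 17^(60-8) = 17^52 ≡ 25 (mod 61).
Giant steps γ_i = 60·25^i mod 61: γ_0=60, γ_1=36, γ_2=46, γ_3=52 (in table at j=6).
x = i·n + j = 3·8 + 6 = 30.
Check: 17^30 ≡ 60 (mod 61).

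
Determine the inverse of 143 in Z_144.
143

gcd(143, 144) = 1, so the inverse exists.
Extended Euclidean algorithm on (144, 143):
144 = 1 × 143 + 1  ⟹  1 = (1)·144 + (-1)·143
So (-1)·143 ≡ 1 (mod 144), i.e. 143^(-1) ≡ -1 ≡ 143 (mod 144).
Check: 143 × 143 = 20449 ≡ 1 (mod 144)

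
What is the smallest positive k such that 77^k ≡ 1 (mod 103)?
102

103 is prime, so ord(77) divides φ(103) = 102.
Divisors of 102: 1, 2, 3, 6, 17, 34, 51, 102.
Repeated squaring: 77^1 ≡ 77, 77^2 ≡ 58, 77^4 ≡ 68, 77^8 ≡ 92, 77^16 ≡ 18, 77^32 ≡ 15, 77^64 ≡ 19 (mod 103).
Test 77^d mod 103 for each divisor d in increasing order:
77^1 ≡ 77
77^2 ≡ 58
77^3 = 77^2·77^1 ≡ 37
77^6 = 77^4·77^2 ≡ 30
77^17 = 77^16·77^1 ≡ 47
77^34 = 77^32·77^2 ≡ 46
77^51 = 77^32·77^16·77^2·77^1 ≡ 102
77^102 = 77^64·77^32·77^4·77^2 ≡ 1  ← first divisor giving 1
The order is 102.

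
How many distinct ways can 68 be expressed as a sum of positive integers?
3087735

p(n) counts ways to write n as a sum of positive integers (order ignored).
Euler's pentagonal recurrence: p(k) = p(k-1) + p(k-2) - p(k-5) - p(k-7) + p(k-12) + p(k-15) - ... (offsets j(3j∓1)/2, signs ++--, p(0)=1, p(<0)=0).
DP table for k = 0..67: p(0)=1, p(1)=1, p(2)=2, p(3)=3, p(4)=5, p(5)=7, p(6)=11, p(7)=15, p(8)=22, p(9)=30, p(10)=42, p(11)=56, p(12)=77, p(13)=101, p(14)=135, p(15)=176, p(16)=231, p(17)=297, p(18)=385, p(19)=490, p(20)=627, p(21)=792, p(22)=1002, p(23)=1255, p(24)=1575, p(25)=1958, p(26)=2436, p(27)=3010, p(28)=3718, p(29)=4565, p(30)=5604, p(31)=6842, p(32)=8349, p(33)=10143, p(34)=12310, p(35)=14883, p(36)=17977, p(37)=21637, p(38)=26015, p(39)=31185, p(40)=37338, p(41)=44583, p(42)=53174, p(43)=63261, p(44)=75175, p(45)=89134, p(46)=105558, p(47)=124754, p(48)=147273, p(49)=173525, p(50)=204226, p(51)=239943, p(52)=281589, p(53)=329931, p(54)=386155, p(55)=451276, p(56)=526823, p(57)=614154, p(58)=715220, p(59)=831820, p(60)=966467, p(61)=1121505, p(62)=1300156, p(63)=1505499, p(64)=1741630, p(65)=2012558, p(66)=2323520, p(67)=2679689.
Final step: p(68) = p(67) + p(66) - p(63) - p(61) + p(56) + p(53) - p(46) - p(42) + p(33) + p(28) - p(17) - p(11)
= 2679689 + 2323520 - 1505499 - 1121505 + 526823 + 329931 - 105558 - 53174 + 10143 + 3718 - 297 - 56
= 3087735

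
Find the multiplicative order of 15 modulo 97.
96

97 is prime, so ord(15) divides φ(97) = 96.
Divisors of 96: 1, 2, 3, 4, 6, 8, 12, 16, 24, 32, 48, 96.
Repeated squaring: 15^1 ≡ 15, 15^2 ≡ 31, 15^4 ≡ 88, 15^8 ≡ 81, 15^16 ≡ 62, 15^32 ≡ 61, 15^64 ≡ 35 (mod 97).
Test 15^d mod 97 for each divisor d in increasing order:
15^1 ≡ 15
15^2 ≡ 31
15^3 = 15^2·15^1 ≡ 77
15^4 ≡ 88
15^6 = 15^4·15^2 ≡ 12
15^8 ≡ 81
15^12 = 15^8·15^4 ≡ 47
15^16 ≡ 62
15^24 = 15^16·15^8 ≡ 75
15^32 ≡ 61
15^48 = 15^32·15^16 ≡ 96
15^96 = 15^64·15^32 ≡ 1  ← first divisor giving 1
The order is 96.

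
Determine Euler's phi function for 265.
208

265 = 5 × 53
φ(n) = n × ∏(1 - 1/p) for each prime p dividing n
φ(265) = 265 × (1 - 1/5) × (1 - 1/53) = 208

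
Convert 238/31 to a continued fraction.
[7; 1, 2, 10]

Euclidean algorithm steps:
238 = 7 × 31 + 21
31 = 1 × 21 + 10
21 = 2 × 10 + 1
10 = 10 × 1 + 0
Continued fraction: [7; 1, 2, 10]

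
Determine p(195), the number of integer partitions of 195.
2580840212973

p(n) counts ways to write n as a sum of positive integers (order ignored).
Euler's pentagonal recurrence: p(k) = p(k-1) + p(k-2) - p(k-5) - p(k-7) + p(k-12) + p(k-15) - ... (offsets j(3j∓1)/2, signs ++--, p(0)=1, p(<0)=0).
DP table for k = 0..194: p(0)=1, p(1)=1, p(2)=2, p(3)=3, p(4)=5, p(5)=7, p(6)=11, p(7)=15, p(8)=22, p(9)=30, p(10)=42, p(11)=56, p(12)=77, p(13)=101, p(14)=135, p(15)=176, p(16)=231, p(17)=297, p(18)=385, p(19)=490, p(20)=627, p(21)=792, p(22)=1002, p(23)=1255, p(24)=1575, p(25)=1958, p(26)=2436, p(27)=3010, p(28)=3718, p(29)=4565, p(30)=5604, p(31)=6842, p(32)=8349, p(33)=10143, p(34)=12310, p(35)=14883, p(36)=17977, p(37)=21637, p(38)=26015, p(39)=31185, p(40)=37338, p(41)=44583, p(42)=53174, p(43)=63261, p(44)=75175, p(45)=89134, p(46)=105558, p(47)=124754, p(48)=147273, p(49)=173525, p(50)=204226, p(51)=239943, p(52)=281589, p(53)=329931, p(54)=386155, p(55)=451276, p(56)=526823, p(57)=614154, p(58)=715220, p(59)=831820, p(60)=966467, p(61)=1121505, p(62)=1300156, p(63)=1505499, p(64)=1741630, p(65)=2012558, p(66)=2323520, p(67)=2679689, p(68)=3087735, p(69)=3554345, p(70)=4087968, p(71)=4697205, p(72)=5392783, p(73)=6185689, p(74)=7089500, p(75)=8118264, p(76)=9289091, p(77)=10619863, p(78)=12132164, p(79)=13848650, p(80)=15796476, p(81)=18004327, p(82)=20506255, p(83)=23338469, p(84)=26543660, p(85)=30167357, p(86)=34262962, p(87)=38887673, p(88)=44108109, p(89)=49995925, p(90)=56634173, p(91)=64112359, p(92)=72533807, p(93)=82010177, p(94)=92669720, p(95)=104651419, p(96)=118114304, p(97)=133230930, p(98)=150198136, p(99)=169229875, p(100)=190569292, p(101)=214481126, p(102)=241265379, p(103)=271248950, p(104)=304801365, p(105)=342325709, p(106)=384276336, p(107)=431149389, p(108)=483502844, p(109)=541946240, p(110)=607163746, p(111)=679903203, p(112)=761002156, p(113)=851376628, p(114)=952050665, p(115)=1064144451, p(116)=1188908248, p(117)=1327710076, p(118)=1482074143, p(119)=1653668665, p(120)=1844349560, p(121)=2056148051, p(122)=2291320912, p(123)=2552338241, p(124)=2841940500, p(125)=3163127352, p(126)=3519222692, p(127)=3913864295, p(128)=4351078600, p(129)=4835271870, p(130)=5371315400, p(131)=5964539504, p(132)=6620830889, p(133)=7346629512, p(134)=8149040695, p(135)=9035836076, p(136)=10015581680, p(137)=11097645016, p(138)=12292341831, p(139)=13610949895, p(140)=15065878135, p(141)=16670689208, p(142)=18440293320, p(143)=20390982757, p(144)=22540654445, p(145)=24908858009, p(146)=27517052599, p(147)=30388671978, p(148)=33549419497, p(149)=37027355200, p(150)=40853235313, p(151)=45060624582, p(152)=49686288421, p(153)=54770336324, p(154)=60356673280, p(155)=66493182097, p(156)=73232243759, p(157)=80630964769, p(158)=88751778802, p(159)=97662728555, p(160)=107438159466, p(161)=118159068427, p(162)=129913904637, p(163)=142798995930, p(164)=156919475295, p(165)=172389800255, p(166)=189334822579, p(167)=207890420102, p(168)=228204732751, p(169)=250438925115, p(170)=274768617130, p(171)=301384802048, p(172)=330495499613, p(173)=362326859895, p(174)=397125074750, p(175)=435157697830, p(176)=476715857290, p(177)=522115831195, p(178)=571701605655, p(179)=625846753120, p(180)=684957390936, p(181)=749474411781, p(182)=819876908323, p(183)=896684817527, p(184)=980462880430, p(185)=1071823774337, p(186)=1171432692373, p(187)=1280011042268, p(188)=1398341745571, p(189)=1527273599625, p(190)=1667727404093, p(191)=1820701100652, p(192)=1987276856363, p(193)=2168627105469, p(194)=2366022741845.
Final step: p(195) = p(194) + p(193) - p(190) - p(188) + p(183) + p(180) - p(173) - p(169) + p(160) + p(155) - p(144) - p(138) + p(125) + p(118) - p(103) - p(95) + p(78) + p(69) - p(50) - p(40) + p(19) + p(8)
= 2366022741845 + 2168627105469 - 1667727404093 - 1398341745571 + 896684817527 + 684957390936 - 362326859895 - 250438925115 + 107438159466 + 66493182097 - 22540654445 - 12292341831 + 3163127352 + 1482074143 - 271248950 - 104651419 + 12132164 + 3554345 - 204226 - 37338 + 490 + 22
= 2580840212973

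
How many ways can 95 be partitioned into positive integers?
104651419

p(n) counts ways to write n as a sum of positive integers (order ignored).
Euler's pentagonal recurrence: p(k) = p(k-1) + p(k-2) - p(k-5) - p(k-7) + p(k-12) + p(k-15) - ... (offsets j(3j∓1)/2, signs ++--, p(0)=1, p(<0)=0).
DP table for k = 0..94: p(0)=1, p(1)=1, p(2)=2, p(3)=3, p(4)=5, p(5)=7, p(6)=11, p(7)=15, p(8)=22, p(9)=30, p(10)=42, p(11)=56, p(12)=77, p(13)=101, p(14)=135, p(15)=176, p(16)=231, p(17)=297, p(18)=385, p(19)=490, p(20)=627, p(21)=792, p(22)=1002, p(23)=1255, p(24)=1575, p(25)=1958, p(26)=2436, p(27)=3010, p(28)=3718, p(29)=4565, p(30)=5604, p(31)=6842, p(32)=8349, p(33)=10143, p(34)=12310, p(35)=14883, p(36)=17977, p(37)=21637, p(38)=26015, p(39)=31185, p(40)=37338, p(41)=44583, p(42)=53174, p(43)=63261, p(44)=75175, p(45)=89134, p(46)=105558, p(47)=124754, p(48)=147273, p(49)=173525, p(50)=204226, p(51)=239943, p(52)=281589, p(53)=329931, p(54)=386155, p(55)=451276, p(56)=526823, p(57)=614154, p(58)=715220, p(59)=831820, p(60)=966467, p(61)=1121505, p(62)=1300156, p(63)=1505499, p(64)=1741630, p(65)=2012558, p(66)=2323520, p(67)=2679689, p(68)=3087735, p(69)=3554345, p(70)=4087968, p(71)=4697205, p(72)=5392783, p(73)=6185689, p(74)=7089500, p(75)=8118264, p(76)=9289091, p(77)=10619863, p(78)=12132164, p(79)=13848650, p(80)=15796476, p(81)=18004327, p(82)=20506255, p(83)=23338469, p(84)=26543660, p(85)=30167357, p(86)=34262962, p(87)=38887673, p(88)=44108109, p(89)=49995925, p(90)=56634173, p(91)=64112359, p(92)=72533807, p(93)=82010177, p(94)=92669720.
Final step: p(95) = p(94) + p(93) - p(90) - p(88) + p(83) + p(80) - p(73) - p(69) + p(60) + p(55) - p(44) - p(38) + p(25) + p(18) - p(3)
= 92669720 + 82010177 - 56634173 - 44108109 + 23338469 + 15796476 - 6185689 - 3554345 + 966467 + 451276 - 75175 - 26015 + 1958 + 385 - 3
= 104651419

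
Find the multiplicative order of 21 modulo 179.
178

179 is prime, so ord(21) divides φ(179) = 178.
Divisors of 178: 1, 2, 89, 178.
Repeated squaring: 21^1 ≡ 21, 21^2 ≡ 83, 21^4 ≡ 87, 21^8 ≡ 51, 21^16 ≡ 95, 21^32 ≡ 75, 21^64 ≡ 76, 21^128 ≡ 48 (mod 179).
Test 21^d mod 179 for each divisor d in increasing order:
21^1 ≡ 21
21^2 ≡ 83
21^89 = 21^64·21^16·21^8·21^1 ≡ 178
21^178 = 21^128·21^32·21^16·21^2 ≡ 1  ← first divisor giving 1
The order is 178.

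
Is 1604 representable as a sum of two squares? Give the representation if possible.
2² + 40² (a=2, b=40)

Factorization: 1604 = 2^2 × 401
By Fermat: n is sum of two squares iff every prime p ≡ 3 (mod 4) appears to even power.
All primes ≡ 3 (mod 4) appear to even power.
Search a = 0, 1, 2, … for 1604 - a² a perfect square: first hit at a = 2: 1604 - 4 = 1600 = 40².
1604 = 2² + 40² = 4 + 1600 ✓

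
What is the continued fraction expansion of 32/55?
[0; 1, 1, 2, 1, 1, 4]

Euclidean algorithm steps:
32 = 0 × 55 + 32
55 = 1 × 32 + 23
32 = 1 × 23 + 9
23 = 2 × 9 + 5
9 = 1 × 5 + 4
5 = 1 × 4 + 1
4 = 4 × 1 + 0
Continued fraction: [0; 1, 1, 2, 1, 1, 4]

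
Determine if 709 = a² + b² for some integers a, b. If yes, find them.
15² + 22² (a=15, b=22)

Factorization: 709 = 709
By Fermat: n is sum of two squares iff every prime p ≡ 3 (mod 4) appears to even power.
All primes ≡ 3 (mod 4) appear to even power.
Search a = 0, 1, 2, … for 709 - a² a perfect square: first hit at a = 15: 709 - 225 = 484 = 22².
709 = 15² + 22² = 225 + 484 ✓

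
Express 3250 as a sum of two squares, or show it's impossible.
1² + 57² (a=1, b=57)

Factorization: 3250 = 2 × 5^3 × 13
By Fermat: n is sum of two squares iff every prime p ≡ 3 (mod 4) appears to even power.
All primes ≡ 3 (mod 4) appear to even power.
Search a = 0, 1, 2, … for 3250 - a² a perfect square: first hit at a = 1: 3250 - 1 = 3249 = 57².
3250 = 1² + 57² = 1 + 3249 ✓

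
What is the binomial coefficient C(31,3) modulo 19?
11

Using Lucas' theorem:
Write n=31 and k=3 in base 19:
n in base 19: [1, 12]
k in base 19: [0, 3]
C(31,3) mod 19 = ∏ C(n_i, k_i) mod 19
Digit binomials (mod 19): C(1,0) = 1; C(12,3) = 220 ≡ 11
Product: 1 × 11 = 11 ≡ 11 (mod 19)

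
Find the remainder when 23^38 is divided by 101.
52

Repeated squaring. Binary of 38 = 100110.
23^1 ≡ 23 (mod 101); 23^2 ≡ 24 (mod 101); 23^4 ≡ 71 (mod 101); 23^8 ≡ 92 (mod 101); 23^16 ≡ 81 (mod 101); 23^32 ≡ 97 (mod 101)
23^38 = 23^2 × 23^4 × 23^32 ≡ 52 (mod 101)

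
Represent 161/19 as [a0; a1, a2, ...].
[8; 2, 9]

Euclidean algorithm steps:
161 = 8 × 19 + 9
19 = 2 × 9 + 1
9 = 9 × 1 + 0
Continued fraction: [8; 2, 9]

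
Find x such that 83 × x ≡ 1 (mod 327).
197

gcd(83, 327) = 1, so the inverse exists.
Extended Euclidean algorithm on (327, 83):
327 = 3 × 83 + 78  ⟹  78 = (1)·327 + (-3)·83
83 = 1 × 78 + 5  ⟹  5 = (-1)·327 + (4)·83
78 = 15 × 5 + 3  ⟹  3 = (16)·327 + (-63)·83
5 = 1 × 3 + 2  ⟹  2 = (-17)·327 + (67)·83
3 = 1 × 2 + 1  ⟹  1 = (33)·327 + (-130)·83
So (-130)·83 ≡ 1 (mod 327), i.e. 83^(-1) ≡ -130 ≡ 197 (mod 327).
Check: 83 × 197 = 16351 ≡ 1 (mod 327)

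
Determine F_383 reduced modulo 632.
329

Matrix identity: Q^n = [[F_(n+1), F_n], [F_n, F_(n-1)]] with Q = [[1,1],[1,0]].
n = 383 = 101111111₂. Square-and-multiply, entries mod 632:
Q^1 = [[1,1],[1,0]]
Q^2 = (Q^1)² = [[2,1],[1,1]]
Q^5 = (Q^2)²·Q = [[8,5],[5,3]]
Q^11 = (Q^5)²·Q = [[144,89],[89,55]]
Q^23 = (Q^11)²·Q = [[232,217],[217,15]]
Q^47 = (Q^23)²·Q = [[304,425],[425,511]]
Q^95 = (Q^47)²·Q = [[56,17],[17,39]]
Q^191 = (Q^95)²·Q = [[616,265],[265,351]]
Q^383 = (Q^191)²·Q = [[624,329],[329,295]]
F_383 mod 632 = Q^383[0][1] = 329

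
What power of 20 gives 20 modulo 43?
1

Baby-step giant-step with step n = ⌈√43⌉ = 7.
Baby steps 20^j mod 43 (j:value) for j=0..6: 0:1, 1:20, 2:13, 3:2, 4:40, 5:26, 6:4.
h = 20 is already in the table at j=1, so x = 1.
Check: 20^1 ≡ 20 (mod 43).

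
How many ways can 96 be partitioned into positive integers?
118114304

p(n) counts ways to write n as a sum of positive integers (order ignored).
Euler's pentagonal recurrence: p(k) = p(k-1) + p(k-2) - p(k-5) - p(k-7) + p(k-12) + p(k-15) - ... (offsets j(3j∓1)/2, signs ++--, p(0)=1, p(<0)=0).
DP table for k = 0..95: p(0)=1, p(1)=1, p(2)=2, p(3)=3, p(4)=5, p(5)=7, p(6)=11, p(7)=15, p(8)=22, p(9)=30, p(10)=42, p(11)=56, p(12)=77, p(13)=101, p(14)=135, p(15)=176, p(16)=231, p(17)=297, p(18)=385, p(19)=490, p(20)=627, p(21)=792, p(22)=1002, p(23)=1255, p(24)=1575, p(25)=1958, p(26)=2436, p(27)=3010, p(28)=3718, p(29)=4565, p(30)=5604, p(31)=6842, p(32)=8349, p(33)=10143, p(34)=12310, p(35)=14883, p(36)=17977, p(37)=21637, p(38)=26015, p(39)=31185, p(40)=37338, p(41)=44583, p(42)=53174, p(43)=63261, p(44)=75175, p(45)=89134, p(46)=105558, p(47)=124754, p(48)=147273, p(49)=173525, p(50)=204226, p(51)=239943, p(52)=281589, p(53)=329931, p(54)=386155, p(55)=451276, p(56)=526823, p(57)=614154, p(58)=715220, p(59)=831820, p(60)=966467, p(61)=1121505, p(62)=1300156, p(63)=1505499, p(64)=1741630, p(65)=2012558, p(66)=2323520, p(67)=2679689, p(68)=3087735, p(69)=3554345, p(70)=4087968, p(71)=4697205, p(72)=5392783, p(73)=6185689, p(74)=7089500, p(75)=8118264, p(76)=9289091, p(77)=10619863, p(78)=12132164, p(79)=13848650, p(80)=15796476, p(81)=18004327, p(82)=20506255, p(83)=23338469, p(84)=26543660, p(85)=30167357, p(86)=34262962, p(87)=38887673, p(88)=44108109, p(89)=49995925, p(90)=56634173, p(91)=64112359, p(92)=72533807, p(93)=82010177, p(94)=92669720, p(95)=104651419.
Final step: p(96) = p(95) + p(94) - p(91) - p(89) + p(84) + p(81) - p(74) - p(70) + p(61) + p(56) - p(45) - p(39) + p(26) + p(19) - p(4)
= 104651419 + 92669720 - 64112359 - 49995925 + 26543660 + 18004327 - 7089500 - 4087968 + 1121505 + 526823 - 89134 - 31185 + 2436 + 490 - 5
= 118114304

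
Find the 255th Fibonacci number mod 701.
508

Matrix identity: Q^n = [[F_(n+1), F_n], [F_n, F_(n-1)]] with Q = [[1,1],[1,0]].
n = 255 = 11111111₂. Square-and-multiply, entries mod 701:
Q^1 = [[1,1],[1,0]]
Q^3 = (Q^1)²·Q = [[3,2],[2,1]]
Q^7 = (Q^3)²·Q = [[21,13],[13,8]]
Q^15 = (Q^7)²·Q = [[286,610],[610,377]]
Q^31 = (Q^15)²·Q = [[302,349],[349,654]]
Q^63 = (Q^31)²·Q = [[570,602],[602,669]]
Q^127 = (Q^63)²·Q = [[338,324],[324,14]]
Q^255 = (Q^127)²·Q = [[293,508],[508,486]]
F_255 mod 701 = Q^255[0][1] = 508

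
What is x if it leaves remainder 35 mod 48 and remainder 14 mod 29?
275

Using Chinese Remainder Theorem:
M = 48 × 29 = 1392
M1 = 29, M2 = 48
y1 = 29^(-1) mod 48 = 5
y2 = 48^(-1) mod 29 = 26
x = (35×29×5 + 14×48×26) mod 1392 = 275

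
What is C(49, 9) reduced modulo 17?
7

Using Lucas' theorem:
Write n=49 and k=9 in base 17:
n in base 17: [2, 15]
k in base 17: [0, 9]
C(49,9) mod 17 = ∏ C(n_i, k_i) mod 17
Digit binomials (mod 17): C(2,0) = 1; C(15,9) = 5005 ≡ 7
Product: 1 × 7 = 7 ≡ 7 (mod 17)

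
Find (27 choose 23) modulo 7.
1

Using Lucas' theorem:
Write n=27 and k=23 in base 7:
n in base 7: [3, 6]
k in base 7: [3, 2]
C(27,23) mod 7 = ∏ C(n_i, k_i) mod 7
Digit binomials (mod 7): C(3,3) = 1; C(6,2) = 15 ≡ 1
Product: 1 × 1 = 1 ≡ 1 (mod 7)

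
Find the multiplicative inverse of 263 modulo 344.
327

gcd(263, 344) = 1, so the inverse exists.
Extended Euclidean algorithm on (344, 263):
344 = 1 × 263 + 81  ⟹  81 = (1)·344 + (-1)·263
263 = 3 × 81 + 20  ⟹  20 = (-3)·344 + (4)·263
81 = 4 × 20 + 1  ⟹  1 = (13)·344 + (-17)·263
So (-17)·263 ≡ 1 (mod 344), i.e. 263^(-1) ≡ -17 ≡ 327 (mod 344).
Check: 263 × 327 = 86001 ≡ 1 (mod 344)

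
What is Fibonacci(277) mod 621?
89

Matrix identity: Q^n = [[F_(n+1), F_n], [F_n, F_(n-1)]] with Q = [[1,1],[1,0]].
n = 277 = 100010101₂. Square-and-multiply, entries mod 621:
Q^1 = [[1,1],[1,0]]
Q^2 = (Q^1)² = [[2,1],[1,1]]
Q^4 = (Q^2)² = [[5,3],[3,2]]
Q^8 = (Q^4)² = [[34,21],[21,13]]
Q^17 = (Q^8)²·Q = [[100,355],[355,366]]
Q^34 = (Q^17)² = [[26,244],[244,403]]
Q^69 = (Q^34)²·Q = [[323,596],[596,348]]
Q^138 = (Q^69)² = [[5,613],[613,13]]
Q^277 = (Q^138)²·Q = [[566,89],[89,477]]
F_277 mod 621 = Q^277[0][1] = 89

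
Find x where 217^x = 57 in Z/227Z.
94

Baby-step giant-step with step n = ⌈√227⌉ = 16.
Baby steps 217^j mod 227 (j:value) for j=0..15: 0:1, 1:217, 2:100, 3:135, 4:12, 5:107, 6:65, 7:31, 8:144, 9:149, 10:99, 11:145, 12:139, 13:199, 14:53, 15:151.
Giant-step multiplier: 217^(-16) ≡ 217^(226-16) = 217^210 ≡ 23 (mod 227).
Giant steps γ_i = 57·23^i mod 227: γ_0=57, γ_1=176, γ_2=189, γ_3=34, γ_4=101, γ_5=53 (in table at j=14).
x = i·n + j = 5·16 + 14 = 94.
Check: 217^94 ≡ 57 (mod 227).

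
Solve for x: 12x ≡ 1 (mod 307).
128

gcd(12, 307) = 1, so the inverse exists.
Extended Euclidean algorithm on (307, 12):
307 = 25 × 12 + 7  ⟹  7 = (1)·307 + (-25)·12
12 = 1 × 7 + 5  ⟹  5 = (-1)·307 + (26)·12
7 = 1 × 5 + 2  ⟹  2 = (2)·307 + (-51)·12
5 = 2 × 2 + 1  ⟹  1 = (-5)·307 + (128)·12
So (128)·12 ≡ 1 (mod 307), i.e. 12^(-1) ≡ 128 (mod 307).
Check: 12 × 128 = 1536 ≡ 1 (mod 307)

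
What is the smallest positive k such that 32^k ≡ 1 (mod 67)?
66

67 is prime, so ord(32) divides φ(67) = 66.
Divisors of 66: 1, 2, 3, 6, 11, 22, 33, 66.
Repeated squaring: 32^1 ≡ 32, 32^2 ≡ 19, 32^4 ≡ 26, 32^8 ≡ 6, 32^16 ≡ 36, 32^32 ≡ 23, 32^64 ≡ 60 (mod 67).
Test 32^d mod 67 for each divisor d in increasing order:
32^1 ≡ 32
32^2 ≡ 19
32^3 = 32^2·32^1 ≡ 5
32^6 = 32^4·32^2 ≡ 25
32^11 = 32^8·32^2·32^1 ≡ 30
32^22 = 32^16·32^4·32^2 ≡ 29
32^33 = 32^32·32^1 ≡ 66
32^66 = 32^64·32^2 ≡ 1  ← first divisor giving 1
The order is 66.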